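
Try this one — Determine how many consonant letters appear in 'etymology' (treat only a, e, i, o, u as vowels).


Consonants in 'etymology': t, y, m, l, g, y = 6 consonants.

6


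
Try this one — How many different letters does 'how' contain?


Unique letters in 'how': {h, o, w} = 3 distinct letters.

3


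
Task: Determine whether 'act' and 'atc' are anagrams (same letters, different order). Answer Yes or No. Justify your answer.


Sorted letters of 'act': 'act'
Sorted letters of 'atc': 'act'
They match.

Yes


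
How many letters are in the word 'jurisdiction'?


Spell out 'jurisdiction' and number each letter: j(1), u(2), r(3), i(4), s(5), d(6), i(7), c(8), t(9), i(10), o(11), n(12). Total: 12 letters.

12


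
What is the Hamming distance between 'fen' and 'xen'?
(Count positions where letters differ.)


Alignment:
Position 1: 'f' vs 'x' = DIFFER
Position 2: 'e' vs 'e' = match
Position 3: 'n' vs 'n' = match
Total differences: 1

1


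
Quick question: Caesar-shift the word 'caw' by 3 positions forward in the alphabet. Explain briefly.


Shift each letter by 3: c -> f, a -> d, w -> z. Result: 'fdz'.

fdz


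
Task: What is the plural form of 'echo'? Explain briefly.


Apply rule: Add -es (consonant + o). 'echo' becomes 'echoes'.

echoes


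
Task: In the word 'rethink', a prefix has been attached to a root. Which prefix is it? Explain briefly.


The word 'rethink' = 're' (prefix) + 'think' (root). The prefix is 're'.

re


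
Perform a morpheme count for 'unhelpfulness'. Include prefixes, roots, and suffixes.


Decomposition: un- (prefix) + help (root) + -ful (suffix) + -ness (suffix) = 4 morpheme(s)

4 morphemes


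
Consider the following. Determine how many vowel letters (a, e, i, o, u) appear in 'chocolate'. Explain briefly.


Vowels in 'chocolate': o, o, a, e = 4 vowels.

4


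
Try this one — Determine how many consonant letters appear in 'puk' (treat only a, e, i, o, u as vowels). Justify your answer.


Consonants in 'puk': p, k = 2 consonants.

2


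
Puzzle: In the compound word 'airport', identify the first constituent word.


Split 'airport' into 'air' + 'port'. The first part is 'air'.

air


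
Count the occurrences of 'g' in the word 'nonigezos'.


Letter 'g' in 'nonigezos': found at position(s) 5 = 1 occurrence(s).

1


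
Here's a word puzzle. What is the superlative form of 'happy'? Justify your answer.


Apply superlative formation (consonant + y: change y to i, add -est): 'happy' -> 'happiest'.

happiest


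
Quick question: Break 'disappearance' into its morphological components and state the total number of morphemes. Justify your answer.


Step 1: Identify prefix: 'dis' (meaning: not/apart)
Step 2: Identify root: 'appear'
Step 3: Identify suffix(es): 'ance'
Decomposition: dis- (prefix: not/apart) + appear (root) + -ance (suffix: state/act)
Total morphemes: 3

3 morphemes (dis- (prefix: not/apart) + appear (root) + -ance (suffix: state/act))


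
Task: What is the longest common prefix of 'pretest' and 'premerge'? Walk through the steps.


Compare from the start: 3 characters match: 'pre'. Mismatch at position 4: 't' vs 'm'.

pre


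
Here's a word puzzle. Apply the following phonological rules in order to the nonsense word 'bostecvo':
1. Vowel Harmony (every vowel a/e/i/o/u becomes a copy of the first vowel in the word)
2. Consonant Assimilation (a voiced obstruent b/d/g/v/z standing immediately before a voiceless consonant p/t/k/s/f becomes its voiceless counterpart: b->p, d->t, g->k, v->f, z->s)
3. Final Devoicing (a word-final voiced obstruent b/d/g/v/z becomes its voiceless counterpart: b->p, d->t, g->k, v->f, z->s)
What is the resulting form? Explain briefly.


Starting form: 'bostecvo'
Rule 1: Vowel Harmony: all vowels become 'o' (matching first vowel). 'bostecvo' -> 'bostocvo'
Rule 2: Consonant Assimilation: no voiced obstruent (b/d/g/v/z) stands immediately before a voiceless consonant (p/t/k/s/f). No change.
Rule 3: Final Devoicing: the word ends in the vowel 'o', not a consonant. No change.
Final form: 'bostocvo'

bostocvo


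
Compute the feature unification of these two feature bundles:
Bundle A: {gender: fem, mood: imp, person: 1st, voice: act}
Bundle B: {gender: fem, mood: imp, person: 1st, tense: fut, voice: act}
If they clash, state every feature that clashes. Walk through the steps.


Compare features:
gender: A=fem vs B=fem -> unified: fem
mood: A=imp vs B=imp -> unified: imp
person: A=1st vs B=1st -> unified: 1st
tense: A=_ vs B=fut -> unified: fut
voice: A=act vs B=act -> unified: act
No clashes found.

Unified: {gender: fem, mood: imp, person: 1st, tense: fut, voice: act}


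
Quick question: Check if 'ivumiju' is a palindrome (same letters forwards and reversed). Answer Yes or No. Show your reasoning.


Forward: 'ivumiju'
Reversed: 'ujimuvi'
They differ.

No


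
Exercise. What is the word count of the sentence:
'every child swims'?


Split into words: every | child | swims = 3 words.

3


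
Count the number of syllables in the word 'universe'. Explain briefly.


Break 'universe' into syllables: u-ni-verse -> u | ni | verse = 3 syllables

3 syllables


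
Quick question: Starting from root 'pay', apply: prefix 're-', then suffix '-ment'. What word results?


Step 1: Add prefix 're-' to 'pay' = 'repay'
Step 2: Add suffix '-ment' to 'repay' = 'repayment'

repayment


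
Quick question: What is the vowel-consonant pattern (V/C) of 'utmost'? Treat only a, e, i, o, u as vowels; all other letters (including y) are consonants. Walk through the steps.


Letter mapping: u = V, t = C, m = C, o = V, s = C, t = C.

VCCVCC


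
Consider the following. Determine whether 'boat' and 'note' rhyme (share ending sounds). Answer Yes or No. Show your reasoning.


Rime (stressed vowel + following sounds) of 'boat': -oat = /oʊt/
Rime of 'note': -ote = /oʊt/
/oʊt/ and /oʊt/ are the same ending sound, so the words rhyme.

Yes


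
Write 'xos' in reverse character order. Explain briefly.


Reverse 'xos' character by character: 'sox'.

sox


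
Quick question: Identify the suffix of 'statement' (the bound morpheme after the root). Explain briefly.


The word 'statement' = 'state' (root) + '-ment' (suffix). The suffix is '-ment'.

ment


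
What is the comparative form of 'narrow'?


Apply comparative formation (add -er): 'narrow' -> 'narrower'.

narrower


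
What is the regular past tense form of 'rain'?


Apply rule: Add -ed. 'rain' becomes 'rained'.

rained


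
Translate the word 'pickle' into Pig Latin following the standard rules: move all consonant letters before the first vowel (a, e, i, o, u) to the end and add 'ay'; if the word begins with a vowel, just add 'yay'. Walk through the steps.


'pickle': move consonant cluster 'p' to end and add 'ay': 'icklepay'.

icklepay


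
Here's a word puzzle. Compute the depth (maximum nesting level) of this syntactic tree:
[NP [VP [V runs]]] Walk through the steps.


Count bracket nesting levels:
'[' at pos 0: depth = 1
'[' at pos 4: depth = 2
'[' at pos 8: depth = 3
Maximum depth reached: 3

3


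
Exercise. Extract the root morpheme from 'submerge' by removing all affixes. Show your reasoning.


Remove prefix 'sub' from 'submerge' to get root 'merge'.

merge


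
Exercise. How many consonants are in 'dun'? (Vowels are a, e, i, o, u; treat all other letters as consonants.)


Consonants in 'dun': d, n = 2 consonants.

2


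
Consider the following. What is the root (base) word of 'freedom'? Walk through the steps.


Remove suffix '-dom' from 'freedom' to get root 'free'.

free


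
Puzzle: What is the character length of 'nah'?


Spell out 'nah' and number each letter: n(1), a(2), h(3). Total: 3 letters.

3


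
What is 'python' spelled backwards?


Reverse 'python' character by character: 'nohtyp'.

nohtyp


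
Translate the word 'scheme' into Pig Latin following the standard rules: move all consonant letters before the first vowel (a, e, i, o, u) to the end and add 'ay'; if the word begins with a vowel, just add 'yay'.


'scheme': move consonant cluster 'sch' to end and add 'ay': 'emeschay'.

emeschay


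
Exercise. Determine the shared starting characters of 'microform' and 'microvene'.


Compare from the start: 5 characters match: 'micro'. Mismatch at position 6: 'f' vs 'v'.

micro


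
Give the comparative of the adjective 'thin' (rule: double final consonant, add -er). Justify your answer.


Apply comparative formation (double final consonant, add -er): 'thin' -> 'thinner'.

thinner


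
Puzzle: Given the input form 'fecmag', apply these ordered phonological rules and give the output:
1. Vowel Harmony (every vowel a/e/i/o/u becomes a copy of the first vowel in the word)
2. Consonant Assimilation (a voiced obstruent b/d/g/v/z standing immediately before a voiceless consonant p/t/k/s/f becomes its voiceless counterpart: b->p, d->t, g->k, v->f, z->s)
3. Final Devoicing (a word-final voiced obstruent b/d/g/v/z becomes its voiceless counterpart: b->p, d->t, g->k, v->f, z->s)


Starting form: 'fecmag'
Rule 1: Vowel Harmony: all vowels become 'e' (matching first vowel). 'fecmag' -> 'fecmeg'
Rule 2: Consonant Assimilation: no voiced obstruent (b/d/g/v/z) stands immediately before a voiceless consonant (p/t/k/s/f). No change.
Rule 3: Final Devoicing: word-final voiced obstruent 'g' becomes voiceless 'k'. 'fecmeg' -> 'fecmek'
Final form: 'fecmek'

fecmek


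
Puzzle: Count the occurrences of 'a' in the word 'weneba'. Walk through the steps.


Letter 'a' in 'weneba': found at position(s) 6 = 1 occurrence(s).

1


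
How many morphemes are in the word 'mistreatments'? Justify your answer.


Decomposition: mis- (prefix) + treat (root) + -ment (suffix) + -s (plural) = 4 morpheme(s)

4 morphemes


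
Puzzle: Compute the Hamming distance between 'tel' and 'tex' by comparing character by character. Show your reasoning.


Alignment:
Position 1: 't' vs 't' = match
Position 2: 'e' vs 'e' = match
Position 3: 'l' vs 'x' = DIFFER
Total differences: 1

1


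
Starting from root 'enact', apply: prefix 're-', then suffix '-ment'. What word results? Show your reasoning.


Step 1: Add prefix 're-' to 'enact' = 'reenact'
Step 2: Add suffix '-ment' to 'reenact' = 'reenactment'

reenactment


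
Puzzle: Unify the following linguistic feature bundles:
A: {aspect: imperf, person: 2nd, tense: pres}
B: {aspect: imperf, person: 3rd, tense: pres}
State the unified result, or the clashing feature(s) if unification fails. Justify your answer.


Compare features:
aspect: A=imperf vs B=imperf -> unified: imperf
person: A=2nd vs B=3rd -> CLASH
tense: A=pres vs B=pres -> unified: pres
Clash detected on feature 'person' (2nd vs 3rd); unification fails.

CLASH on 'person' (2nd vs 3rd)


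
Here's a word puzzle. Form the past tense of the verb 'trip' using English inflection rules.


Apply rule: Double final consonant and add -ed. 'trip' becomes 'tripped'.

tripped


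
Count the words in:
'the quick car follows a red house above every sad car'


Split into words: the | quick | car | follows | a | red | house | above | every | sad | car = 11 words.

11


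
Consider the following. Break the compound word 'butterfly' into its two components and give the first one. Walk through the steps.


Split 'butterfly' into 'butter' + 'fly'. The first part is 'butter'.

butter


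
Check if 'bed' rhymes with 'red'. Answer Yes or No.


Rime (stressed vowel + following sounds) of 'bed': -ed = /ɛd/
Rime of 'red': -ed = /ɛd/
/ɛd/ and /ɛd/ are the same ending sound, so the words rhyme.

Yes


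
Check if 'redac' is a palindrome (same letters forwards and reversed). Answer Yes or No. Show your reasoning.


Forward: 'redac'
Reversed: 'cader'
They differ.

No


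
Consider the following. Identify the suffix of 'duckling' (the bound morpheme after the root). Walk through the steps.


The word 'duckling' = 'duck' (root) + '-ling' (suffix). The suffix is '-ling'.

ling


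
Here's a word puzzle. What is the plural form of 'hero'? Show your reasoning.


Apply rule: Add -es (consonant + o). 'hero' becomes 'heroes'.

heroes


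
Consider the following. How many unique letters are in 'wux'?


Unique letters in 'wux': {u, w, x} = 3 distinct letters.

3


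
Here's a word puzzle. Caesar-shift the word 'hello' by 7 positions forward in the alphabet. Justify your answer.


Shift each letter by 7: h -> o, e -> l, l -> s, l -> s, o -> v. Result: 'olssv'.

olssv


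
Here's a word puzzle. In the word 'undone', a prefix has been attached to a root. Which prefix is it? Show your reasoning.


The word 'undone' = 'un' (prefix) + 'done' (root). The prefix is 'un'.

un


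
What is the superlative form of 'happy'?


Apply superlative formation (consonant + y: change y to i, add -est): 'happy' -> 'happiest'.

happiest


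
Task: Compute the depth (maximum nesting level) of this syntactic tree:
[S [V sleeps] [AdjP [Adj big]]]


Count bracket nesting levels:
'[' at pos 0: depth = 1
'[' at pos 3: depth = 2
'[' at pos 14: depth = 2
'[' at pos 20: depth = 3
Maximum depth reached: 3

3


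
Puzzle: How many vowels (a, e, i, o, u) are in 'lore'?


Vowels in 'lore': o, e = 2 vowels.

2


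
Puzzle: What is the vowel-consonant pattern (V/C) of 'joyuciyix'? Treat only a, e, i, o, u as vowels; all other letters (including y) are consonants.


Letter mapping: j = C, o = V, y = C, u = V, c = C, i = V, y = C, i = V, x = C.

CVCVCVCVC


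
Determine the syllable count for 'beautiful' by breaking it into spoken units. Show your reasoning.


Break 'beautiful' into syllables: beau-ti-ful -> beau | ti | ful = 3 syllables

3 syllables


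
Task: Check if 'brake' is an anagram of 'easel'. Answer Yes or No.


Sorted letters of 'brake': 'abekr'
Sorted letters of 'easel': 'aeels'
They do not match.

No


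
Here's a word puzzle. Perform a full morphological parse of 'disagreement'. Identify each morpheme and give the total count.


Step 1: Identify prefix: 'dis' (meaning: not/apart)
Step 2: Identify root: 'agree'
Step 3: Identify suffix(es): 'ment'
Decomposition: dis- (prefix: not/apart) + agree (root) + -ment (suffix: action/result)
Total morphemes: 3

3 morphemes (dis- (prefix: not/apart) + agree (root) + -ment (suffix: action/result))


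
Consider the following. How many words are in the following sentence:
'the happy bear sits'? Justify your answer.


Split into words: the | happy | bear | sits = 4 words.

4


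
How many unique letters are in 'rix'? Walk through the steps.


Unique letters in 'rix': {i, r, x} = 3 distinct letters.

3


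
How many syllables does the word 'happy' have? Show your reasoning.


Break 'happy' into syllables: hap-py -> hap | py = 2 syllables

2 syllables


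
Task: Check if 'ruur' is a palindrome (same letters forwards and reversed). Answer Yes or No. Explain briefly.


Forward: 'ruur'
Reversed: 'ruur'
They are identical.

Yes


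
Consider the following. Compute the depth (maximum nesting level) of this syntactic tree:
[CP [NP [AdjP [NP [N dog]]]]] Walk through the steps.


Count bracket nesting levels:
'[' at pos 0: depth = 1
'[' at pos 4: depth = 2
'[' at pos 8: depth = 3
'[' at pos 14: depth = 4
'[' at pos 18: depth = 5
Maximum depth reached: 5

5


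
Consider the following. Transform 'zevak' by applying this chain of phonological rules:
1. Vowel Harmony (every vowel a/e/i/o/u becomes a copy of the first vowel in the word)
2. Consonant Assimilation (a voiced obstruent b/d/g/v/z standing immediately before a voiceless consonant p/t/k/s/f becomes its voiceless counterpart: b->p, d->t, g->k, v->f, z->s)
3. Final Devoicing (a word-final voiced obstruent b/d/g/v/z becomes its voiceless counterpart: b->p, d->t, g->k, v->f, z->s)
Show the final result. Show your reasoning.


Starting form: 'zevak'
Rule 1: Vowel Harmony: all vowels become 'e' (matching first vowel). 'zevak' -> 'zevek'
Rule 2: Consonant Assimilation: no voiced obstruent (b/d/g/v/z) stands immediately before a voiceless consonant (p/t/k/s/f). No change.
Rule 3: Final Devoicing: final consonant 'k' is not one of the voiced obstruents b/d/g/v/z. No change.
Final form: 'zevek'

zevek


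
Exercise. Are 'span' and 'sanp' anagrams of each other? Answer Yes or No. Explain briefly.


Sorted letters of 'span': 'anps'
Sorted letters of 'sanp': 'anps'
They match.

Yes


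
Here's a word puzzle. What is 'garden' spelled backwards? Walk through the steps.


Reverse 'garden' character by character: 'nedrag'.

nedrag


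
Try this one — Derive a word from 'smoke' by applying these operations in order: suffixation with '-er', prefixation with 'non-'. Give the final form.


Step 1: Add suffix '-er' to 'smoke' = 'smoker'
Step 2: Add prefix 'non-' to 'smoker' = 'nonsmoker'

nonsmoker


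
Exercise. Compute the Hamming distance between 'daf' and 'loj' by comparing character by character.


Alignment:
Position 1: 'd' vs 'l' = DIFFER
Position 2: 'a' vs 'o' = DIFFER
Position 3: 'f' vs 'j' = DIFFER
Total differences: 3

3


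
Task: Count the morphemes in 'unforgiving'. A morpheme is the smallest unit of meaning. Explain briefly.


Decomposition: un- (prefix) + forgive (root) + -ing (suffix) = 3 morpheme(s)

3 morphemes


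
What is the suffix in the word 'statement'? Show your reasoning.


The word 'statement' = 'state' (root) + '-ment' (suffix). The suffix is '-ment'.

ment


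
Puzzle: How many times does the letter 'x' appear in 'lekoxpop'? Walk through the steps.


Letter 'x' in 'lekoxpop': found at position(s) 5 = 1 occurrence(s).

1


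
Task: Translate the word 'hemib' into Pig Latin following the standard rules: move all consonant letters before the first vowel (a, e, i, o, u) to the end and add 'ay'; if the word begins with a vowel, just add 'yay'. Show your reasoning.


'hemib': move consonant cluster 'h' to end and add 'ay': 'emibhay'.

emibhay


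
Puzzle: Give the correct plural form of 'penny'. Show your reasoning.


Apply rule: Change -y to -ies (consonant + y). 'penny' becomes 'pennies'.

pennies


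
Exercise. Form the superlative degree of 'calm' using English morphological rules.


Apply superlative formation (add -est): 'calm' -> 'calmest'.

calmest


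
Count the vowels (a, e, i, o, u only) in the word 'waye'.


Vowels in 'waye': a, e = 2 vowels.

2


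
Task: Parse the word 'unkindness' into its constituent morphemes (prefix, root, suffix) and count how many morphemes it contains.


Step 1: Identify prefix: 'un' (meaning: not/reverse)
Step 2: Identify root: 'kind'
Step 3: Identify suffix(es): 'ness'
Decomposition: un- (prefix: not/reverse) + kind (root) + -ness (suffix: state of)
Total morphemes: 3

3 morphemes (un- (prefix: not/reverse) + kind (root) + -ness (suffix: state of))


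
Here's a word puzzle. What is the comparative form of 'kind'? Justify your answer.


Apply comparative formation (add -er): 'kind' -> 'kinder'.

kinder


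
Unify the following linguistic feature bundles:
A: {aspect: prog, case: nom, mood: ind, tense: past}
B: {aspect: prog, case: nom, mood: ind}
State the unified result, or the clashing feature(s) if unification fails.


Compare features:
aspect: A=prog vs B=prog -> unified: prog
case: A=nom vs B=nom -> unified: nom
mood: A=ind vs B=ind -> unified: ind
tense: A=past vs B=_ -> unified: past
No clashes found.

Unified: {aspect: prog, case: nom, mood: ind, tense: past}


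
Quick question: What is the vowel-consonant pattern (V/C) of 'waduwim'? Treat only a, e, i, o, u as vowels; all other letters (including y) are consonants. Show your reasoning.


Letter mapping: w = C, a = V, d = C, u = V, w = C, i = V, m = C.

CVCVCVC


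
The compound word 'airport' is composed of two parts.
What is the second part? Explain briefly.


Split 'airport' into 'air' + 'port'. The second part is 'port'.

port


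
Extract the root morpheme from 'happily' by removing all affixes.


Remove suffix '-ly' from 'happily' to get root 'happy'.

happy


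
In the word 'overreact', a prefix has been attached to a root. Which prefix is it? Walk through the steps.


The word 'overreact' = 'over' (prefix) + 'react' (root). The prefix is 'over'.

over


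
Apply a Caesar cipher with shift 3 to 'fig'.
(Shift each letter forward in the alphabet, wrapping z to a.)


Shift each letter by 3: f -> i, i -> l, g -> j. Result: 'ilj'.

ilj


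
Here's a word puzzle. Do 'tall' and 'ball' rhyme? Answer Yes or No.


Rime (stressed vowel + following sounds) of 'tall': -all = /ɔːl/
Rime of 'ball': -all = /ɔːl/
/ɔːl/ and /ɔːl/ are the same ending sound, so the words rhyme.

Yes


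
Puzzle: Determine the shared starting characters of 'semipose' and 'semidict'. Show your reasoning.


Compare from the start: 4 characters match: 'semi'. Mismatch at position 5: 'p' vs 'd'.

semi


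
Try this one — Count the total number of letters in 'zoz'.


Spell out 'zoz' and number each letter: z(1), o(2), z(3). Total: 3 letters.

3


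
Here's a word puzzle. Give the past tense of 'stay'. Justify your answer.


Apply rule: Add -ed. 'stay' becomes 'stayed'.

stayed


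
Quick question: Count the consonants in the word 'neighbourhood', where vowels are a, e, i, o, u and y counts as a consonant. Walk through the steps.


Consonants in 'neighbourhood': n, g, h, b, r, h, d = 7 consonants.

7


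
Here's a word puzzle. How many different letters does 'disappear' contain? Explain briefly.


Unique letters in 'disappear': {a, d, e, i, p, r, s} = 7 distinct letters.

7


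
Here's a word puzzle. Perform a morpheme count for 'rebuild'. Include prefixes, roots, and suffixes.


Decomposition: re- (prefix) + build (root) = 2 morpheme(s)

2 morphemes


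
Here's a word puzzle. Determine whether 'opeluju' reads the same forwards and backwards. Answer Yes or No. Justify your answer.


Forward: 'opeluju'
Reversed: 'ujulepo'
They differ.

No


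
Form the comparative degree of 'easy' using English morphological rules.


Apply comparative formation (consonant + y: change y to i, add -er): 'easy' -> 'easier'.

easier


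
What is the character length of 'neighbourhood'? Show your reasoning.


Spell out 'neighbourhood' and number each letter: n(1), e(2), i(3), g(4), h(5), b(6), o(7), u(8), r(9), h(10), o(11), o(12), d(13). Total: 13 letters.

13


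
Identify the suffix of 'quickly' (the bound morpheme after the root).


The word 'quickly' = 'quick' (root) + '-ly' (suffix). The suffix is '-ly'.

ly


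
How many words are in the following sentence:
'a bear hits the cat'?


Split into words: a | bear | hits | the | cat = 5 words.

5


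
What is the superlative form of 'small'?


Apply superlative formation (add -est): 'small' -> 'smallest'.

smallest


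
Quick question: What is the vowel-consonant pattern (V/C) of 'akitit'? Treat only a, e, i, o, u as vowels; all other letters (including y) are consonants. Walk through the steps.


Letter mapping: a = V, k = C, i = V, t = C, i = V, t = C.

VCVCVC


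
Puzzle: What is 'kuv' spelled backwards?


Reverse 'kuv' character by character: 'vuk'.

vuk


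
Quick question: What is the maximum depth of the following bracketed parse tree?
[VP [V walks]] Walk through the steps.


Count bracket nesting levels:
'[' at pos 0: depth = 1
'[' at pos 4: depth = 2
Maximum depth reached: 2

2


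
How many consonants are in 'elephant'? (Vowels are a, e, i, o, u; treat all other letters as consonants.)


Consonants in 'elephant': l, p, h, n, t = 5 consonants.

5


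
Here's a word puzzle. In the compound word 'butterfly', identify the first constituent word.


Split 'butterfly' into 'butter' + 'fly'. The first part is 'butter'.

butter


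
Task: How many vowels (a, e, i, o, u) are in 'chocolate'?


Vowels in 'chocolate': o, o, a, e = 4 vowels.

4


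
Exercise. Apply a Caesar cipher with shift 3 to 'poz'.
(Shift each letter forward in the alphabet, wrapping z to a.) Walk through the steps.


Shift each letter by 3: p -> s, o -> r, z -> c. Result: 'src'.

src


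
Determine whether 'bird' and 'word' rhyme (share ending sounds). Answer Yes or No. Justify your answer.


Rime (stressed vowel + following sounds) of 'bird': -ird = /ɜːrd/
Rime of 'word': -ord = /ɜːrd/
/ɜːrd/ and /ɜːrd/ are the same ending sound, so the words rhyme.

Yes


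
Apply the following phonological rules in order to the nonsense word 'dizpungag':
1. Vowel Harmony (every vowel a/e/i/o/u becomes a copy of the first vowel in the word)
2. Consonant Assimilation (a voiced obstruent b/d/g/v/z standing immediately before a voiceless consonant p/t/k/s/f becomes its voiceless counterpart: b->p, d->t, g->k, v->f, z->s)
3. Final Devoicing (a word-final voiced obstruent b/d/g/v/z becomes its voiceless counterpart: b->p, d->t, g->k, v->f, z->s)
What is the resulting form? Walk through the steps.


Starting form: 'dizpungag'
Rule 1: Vowel Harmony: all vowels become 'i' (matching first vowel). 'dizpungag' -> 'dizpingig'
Rule 2: Consonant Assimilation: voiced obstruent before voiceless consonant becomes voiceless ('zp' -> 'sp'). 'dizpingig' -> 'dispingig'
Rule 3: Final Devoicing: word-final voiced obstruent 'g' becomes voiceless 'k'. 'dispingig' -> 'dispingik'
Final form: 'dispingik'

dispingik


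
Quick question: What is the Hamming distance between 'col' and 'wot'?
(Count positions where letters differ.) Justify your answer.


Alignment:
Position 1: 'c' vs 'w' = DIFFER
Position 2: 'o' vs 'o' = match
Position 3: 'l' vs 't' = DIFFER
Total differences: 2

2


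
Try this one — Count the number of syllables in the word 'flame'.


Break 'flame' into syllables: flame -> flame = 1 syllable

1 syllable


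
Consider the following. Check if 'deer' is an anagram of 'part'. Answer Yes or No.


Sorted letters of 'deer': 'deer'
Sorted letters of 'part': 'aprt'
They do not match.

No


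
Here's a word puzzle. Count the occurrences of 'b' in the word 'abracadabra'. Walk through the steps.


Letter 'b' in 'abracadabra': found at position(s) 2, 9 = 2 occurrence(s).

2


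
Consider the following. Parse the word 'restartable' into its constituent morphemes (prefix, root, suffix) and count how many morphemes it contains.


Step 1: Identify prefix: 're' (meaning: again)
Step 2: Identify root: 'start'
Step 3: Identify suffix(es): 'able'
Decomposition: re- (prefix: again) + start (root) + -able (suffix: capable of)
Total morphemes: 3

3 morphemes (re- (prefix: again) + start (root) + -able (suffix: capable of))


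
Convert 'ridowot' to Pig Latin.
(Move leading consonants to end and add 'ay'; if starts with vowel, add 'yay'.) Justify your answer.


'ridowot': move consonant cluster 'r' to end and add 'ay': 'idowotray'.

idowotray


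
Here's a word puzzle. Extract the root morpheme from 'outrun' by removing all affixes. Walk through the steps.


Remove prefix 'out' from 'outrun' to get root 'run'.

run


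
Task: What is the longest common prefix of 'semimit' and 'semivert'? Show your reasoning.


Compare from the start: 4 characters match: 'semi'. Mismatch at position 5: 'm' vs 'v'.

semi


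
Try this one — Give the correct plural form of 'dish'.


Apply rule: Add -es (sibilant/fricative ending). 'dish' becomes 'dishes'.

dishes


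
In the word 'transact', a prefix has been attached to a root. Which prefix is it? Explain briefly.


The word 'transact' = 'trans' (prefix) + 'act' (root). The prefix is 'trans'.

trans


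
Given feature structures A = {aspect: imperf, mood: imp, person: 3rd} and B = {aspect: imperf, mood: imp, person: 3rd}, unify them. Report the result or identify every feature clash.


Compare features:
aspect: A=imperf vs B=imperf -> unified: imperf
mood: A=imp vs B=imp -> unified: imp
person: A=3rd vs B=3rd -> unified: 3rd
No clashes found.

Unified: {aspect: imperf, mood: imp, person: 3rd}


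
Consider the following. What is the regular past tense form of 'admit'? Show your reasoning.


Apply rule: Double final consonant and add -ed. 'admit' becomes 'admitted'.

admitted


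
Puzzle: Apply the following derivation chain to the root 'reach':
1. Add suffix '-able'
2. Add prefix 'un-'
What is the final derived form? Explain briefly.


Step 1: Add suffix '-able' to 'reach' = 'reachable'
Step 2: Add prefix 'un-' to 'reachable' = 'unreachable'

unreachable


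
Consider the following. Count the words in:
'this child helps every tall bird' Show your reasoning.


Split into words: this | child | helps | every | tall | bird = 6 words.

6


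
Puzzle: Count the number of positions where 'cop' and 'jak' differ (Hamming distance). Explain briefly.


Alignment:
Position 1: 'c' vs 'j' = DIFFER
Position 2: 'o' vs 'a' = DIFFER
Position 3: 'p' vs 'k' = DIFFER
Total differences: 3

3


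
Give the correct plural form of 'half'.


Apply rule: Change -f to -ves. 'half' becomes 'halves'.

halves


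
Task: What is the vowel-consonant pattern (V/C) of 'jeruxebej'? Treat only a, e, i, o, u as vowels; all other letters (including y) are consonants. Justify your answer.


Letter mapping: j = C, e = V, r = C, u = V, x = C, e = V, b = C, e = V, j = C.

CVCVCVCVC


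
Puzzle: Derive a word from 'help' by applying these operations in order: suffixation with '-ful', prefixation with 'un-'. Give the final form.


Step 1: Add suffix '-ful' to 'help' = 'helpful'
Step 2: Add prefix 'un-' to 'helpful' = 'unhelpful'

unhelpful


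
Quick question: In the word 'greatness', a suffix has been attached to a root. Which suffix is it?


The word 'greatness' = 'great' (root) + '-ness' (suffix). The suffix is '-ness'.

ness


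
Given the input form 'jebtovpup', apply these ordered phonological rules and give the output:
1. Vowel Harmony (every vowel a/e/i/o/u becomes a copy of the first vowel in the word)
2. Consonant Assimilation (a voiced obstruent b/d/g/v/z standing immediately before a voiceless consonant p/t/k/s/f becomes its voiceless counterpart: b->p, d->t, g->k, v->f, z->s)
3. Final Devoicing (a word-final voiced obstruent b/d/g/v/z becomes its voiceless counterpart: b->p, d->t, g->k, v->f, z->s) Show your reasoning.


Starting form: 'jebtovpup'
Rule 1: Vowel Harmony: all vowels become 'e' (matching first vowel). 'jebtovpup' -> 'jebtevpep'
Rule 2: Consonant Assimilation: voiced obstruent before voiceless consonant becomes voiceless ('bt' -> 'pt', 'vp' -> 'fp'). 'jebtevpep' -> 'jeptefpep'
Rule 3: Final Devoicing: final consonant 'p' is not one of the voiced obstruents b/d/g/v/z. No change.
Final form: 'jeptefpep'

jeptefpep


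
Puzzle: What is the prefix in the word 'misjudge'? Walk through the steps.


The word 'misjudge' = 'mis' (prefix) + 'judge' (root). The prefix is 'mis'.

mis


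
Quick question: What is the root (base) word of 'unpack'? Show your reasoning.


Remove prefix 'un' from 'unpack' to get root 'pack'.

pack


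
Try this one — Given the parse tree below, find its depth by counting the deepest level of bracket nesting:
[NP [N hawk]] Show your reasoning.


Count bracket nesting levels:
'[' at pos 0: depth = 1
'[' at pos 4: depth = 2
Maximum depth reached: 2

2


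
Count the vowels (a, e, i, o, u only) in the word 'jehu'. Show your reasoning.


Vowels in 'jehu': e, u = 2 vowels.

2


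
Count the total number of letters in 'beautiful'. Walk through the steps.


Spell out 'beautiful' and number each letter: b(1), e(2), a(3), u(4), t(5), i(6), f(7), u(8), l(9). Total: 9 letters.

9


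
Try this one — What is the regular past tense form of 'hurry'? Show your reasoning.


Apply rule: Change -y to -ied. 'hurry' becomes 'hurried'.

hurried


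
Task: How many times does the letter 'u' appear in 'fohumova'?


Letter 'u' in 'fohumova': found at position(s) 4 = 1 occurrence(s).

1


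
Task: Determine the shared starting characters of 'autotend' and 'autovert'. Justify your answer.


Compare from the start: 4 characters match: 'auto'. Mismatch at position 5: 't' vs 'v'.

auto


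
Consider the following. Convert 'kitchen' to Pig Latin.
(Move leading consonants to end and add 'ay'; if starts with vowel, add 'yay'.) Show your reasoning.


'kitchen': move consonant cluster 'k' to end and add 'ay': 'itchenkay'.

itchenkay


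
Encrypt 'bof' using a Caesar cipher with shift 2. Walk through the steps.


Shift each letter by 2: b -> d, o -> q, f -> h. Result: 'dqh'.

dqh


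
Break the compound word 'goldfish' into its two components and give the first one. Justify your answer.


Split 'goldfish' into 'gold' + 'fish'. The first part is 'gold'.

gold


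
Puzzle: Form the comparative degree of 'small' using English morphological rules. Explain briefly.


Apply comparative formation (add -er): 'small' -> 'smaller'.

smaller


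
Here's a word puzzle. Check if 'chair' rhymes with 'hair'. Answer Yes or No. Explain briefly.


Rime (stressed vowel + following sounds) of 'chair': -air = /ɛər/
Rime of 'hair': -air = /ɛər/
/ɛər/ and /ɛər/ are the same ending sound, so the words rhyme.

Yes


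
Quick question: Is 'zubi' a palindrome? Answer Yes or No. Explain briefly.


Forward: 'zubi'
Reversed: 'ibuz'
They differ.

No


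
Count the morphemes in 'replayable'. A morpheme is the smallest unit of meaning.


Decomposition: re- (prefix) + play (root) + -able (suffix) = 3 morpheme(s)

3 morphemes


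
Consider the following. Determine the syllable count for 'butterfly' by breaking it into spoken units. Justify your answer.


Break 'butterfly' into syllables: but-ter-fly -> but | ter | fly = 3 syllables

3 syllables


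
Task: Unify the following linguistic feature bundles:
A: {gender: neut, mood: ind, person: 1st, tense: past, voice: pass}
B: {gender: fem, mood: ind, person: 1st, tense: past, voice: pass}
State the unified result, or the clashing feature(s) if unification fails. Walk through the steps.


Compare features:
gender: A=neut vs B=fem -> CLASH
mood: A=ind vs B=ind -> unified: ind
person: A=1st vs B=1st -> unified: 1st
tense: A=past vs B=past -> unified: past
voice: A=pass vs B=pass -> unified: pass
Clash detected on feature 'gender' (neut vs fem); unification fails.

CLASH on 'gender' (neut vs fem)


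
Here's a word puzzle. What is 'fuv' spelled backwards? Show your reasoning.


Reverse 'fuv' character by character: 'vuf'.

vuf


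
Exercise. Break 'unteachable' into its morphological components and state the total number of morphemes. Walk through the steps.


Step 1: Identify prefix: 'un' (meaning: not/reverse)
Step 2: Identify root: 'teach'
Step 3: Identify suffix(es): 'able'
Decomposition: un- (prefix: not/reverse) + teach (root) + -able (suffix: capable of)
Total morphemes: 3

3 morphemes (un- (prefix: not/reverse) + teach (root) + -able (suffix: capable of))


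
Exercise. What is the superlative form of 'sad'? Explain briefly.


Apply superlative formation (double final consonant, add -est): 'sad' -> 'saddest'.

saddest


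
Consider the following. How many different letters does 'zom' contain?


Unique letters in 'zom': {m, o, z} = 3 distinct letters.

3


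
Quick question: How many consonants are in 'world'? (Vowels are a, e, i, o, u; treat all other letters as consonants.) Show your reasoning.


Consonants in 'world': w, r, l, d = 4 consonants.

4


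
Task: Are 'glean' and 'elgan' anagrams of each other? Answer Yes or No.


Sorted letters of 'glean': 'aegln'
Sorted letters of 'elgan': 'aegln'
They match.

Yes


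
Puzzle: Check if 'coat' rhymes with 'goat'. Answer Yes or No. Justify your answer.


Rime (stressed vowel + following sounds) of 'coat': -oat = /oʊt/
Rime of 'goat': -oat = /oʊt/
/oʊt/ and /oʊt/ are the same ending sound, so the words rhyme.

Yes


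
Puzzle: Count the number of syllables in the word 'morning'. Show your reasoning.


Break 'morning' into syllables: morn-ing -> morn | ing = 2 syllables

2 syllables


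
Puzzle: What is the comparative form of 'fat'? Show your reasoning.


Apply comparative formation (double final consonant, add -er): 'fat' -> 'fatter'.

fatter


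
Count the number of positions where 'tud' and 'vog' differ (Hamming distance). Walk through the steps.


Alignment:
Position 1: 't' vs 'v' = DIFFER
Position 2: 'u' vs 'o' = DIFFER
Position 3: 'd' vs 'g' = DIFFER
Total differences: 3

3


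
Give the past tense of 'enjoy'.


Apply rule: Add -ed. 'enjoy' becomes 'enjoyed'.

enjoyed


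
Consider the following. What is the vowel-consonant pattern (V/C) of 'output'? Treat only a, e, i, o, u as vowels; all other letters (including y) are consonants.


Letter mapping: o = V, u = V, t = C, p = C, u = V, t = C.

VVCCVC


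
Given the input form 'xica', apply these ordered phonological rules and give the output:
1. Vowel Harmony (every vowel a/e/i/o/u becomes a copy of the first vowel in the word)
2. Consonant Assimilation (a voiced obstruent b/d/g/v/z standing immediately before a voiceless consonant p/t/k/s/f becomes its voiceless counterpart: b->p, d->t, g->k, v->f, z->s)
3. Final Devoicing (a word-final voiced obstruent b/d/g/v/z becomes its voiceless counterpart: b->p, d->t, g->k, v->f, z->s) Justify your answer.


Starting form: 'xica'
Rule 1: Vowel Harmony: all vowels become 'i' (matching first vowel). 'xica' -> 'xici'
Rule 2: Consonant Assimilation: no voiced obstruent (b/d/g/v/z) stands immediately before a voiceless consonant (p/t/k/s/f). No change.
Rule 3: Final Devoicing: the word ends in the vowel 'i', not a consonant. No change.
Final form: 'xici'

xici


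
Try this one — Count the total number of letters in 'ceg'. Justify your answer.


Spell out 'ceg' and number each letter: c(1), e(2), g(3). Total: 3 letters.

3


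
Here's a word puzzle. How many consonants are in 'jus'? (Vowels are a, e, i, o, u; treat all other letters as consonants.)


Consonants in 'jus': j, s = 2 consonants.

2


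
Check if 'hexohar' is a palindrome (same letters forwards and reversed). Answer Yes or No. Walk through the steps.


Forward: 'hexohar'
Reversed: 'rahoxeh'
They differ.

No


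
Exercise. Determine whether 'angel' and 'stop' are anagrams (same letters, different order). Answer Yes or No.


Sorted letters of 'angel': 'aegln'
Sorted letters of 'stop': 'opst'
They do not match.

No


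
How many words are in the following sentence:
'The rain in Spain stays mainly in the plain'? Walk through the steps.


Split into words: The | rain | in | Spain | stays | mainly | in | the | plain = 9 words.

9


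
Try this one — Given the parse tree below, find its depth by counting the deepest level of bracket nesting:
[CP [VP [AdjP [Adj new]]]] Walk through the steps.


Count bracket nesting levels:
'[' at pos 0: depth = 1
'[' at pos 4: depth = 2
'[' at pos 8: depth = 3
'[' at pos 14: depth = 4
Maximum depth reached: 4

4


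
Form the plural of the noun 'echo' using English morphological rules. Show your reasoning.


Apply rule: Add -es (consonant + o). 'echo' becomes 'echoes'.

echoes


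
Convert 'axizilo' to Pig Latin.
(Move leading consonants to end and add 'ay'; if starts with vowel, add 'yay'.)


'axizilo' starts with a vowel, so add 'yay': 'axiziloyay'.

axiziloyay


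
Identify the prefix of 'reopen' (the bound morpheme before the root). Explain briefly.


The word 'reopen' = 're' (prefix) + 'open' (root). The prefix is 're'.

re


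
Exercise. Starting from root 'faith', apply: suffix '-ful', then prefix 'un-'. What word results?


Step 1: Add suffix '-ful' to 'faith' = 'faithful'
Step 2: Add prefix 'un-' to 'faithful' = 'unfaithful'

unfaithful
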